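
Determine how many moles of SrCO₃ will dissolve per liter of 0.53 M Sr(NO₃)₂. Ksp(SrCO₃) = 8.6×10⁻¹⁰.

1.6×10⁻⁹ M

SrCO₃(s) ⇌ Sr²⁺(aq) + CO₃²⁻(aq)
Sr²⁺ is already present at 0.53 M. If s mol/L of SrCO₃ dissolves, [CO₃²⁻] = s while [Sr²⁺] ≈ 0.53 M.
Ksp = [Sr²⁺][CO₃²⁻] = (0.53)s
s = 8.6×10⁻¹⁰ / (0.53) = 1.6×10⁻⁹
s = 1.6×10⁻⁹ M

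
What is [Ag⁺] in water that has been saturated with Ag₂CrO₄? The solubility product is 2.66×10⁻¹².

1.75×10⁻⁴ M

Ag₂CrO₄(s) ⇌ 2 Ag⁺(aq) + CrO₄²⁻(aq)
Call the molar solubility s, so that [Ag⁺] = 2s and [CrO₄²⁻] = s.
Ksp = [Ag⁺]^2[CrO₄²⁻] = (2s)^2 · s = 4s^3 = 2.66×10⁻¹²
s = 8.73×10⁻⁵ mol/L
[Ag⁺] = 2s = 1.75×10⁻⁴ mol/L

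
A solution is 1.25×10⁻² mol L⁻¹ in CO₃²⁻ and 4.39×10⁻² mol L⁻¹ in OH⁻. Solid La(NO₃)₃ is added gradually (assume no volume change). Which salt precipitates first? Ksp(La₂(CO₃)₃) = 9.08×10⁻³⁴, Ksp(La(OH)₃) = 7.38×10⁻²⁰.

A salt starts to precipitate once the ion product Q reaches its Ksp.
For La₂(CO₃)₃: [La³⁺] = (Ksp/[CO₃²⁻]^3)^(1/2) = 2.16×10⁻¹⁴ mol L⁻¹
For La(OH)₃: [La³⁺] = (Ksp/[OH⁻]^3) = 8.72×10⁻¹⁶ mol L⁻¹
The smaller threshold [La³⁺] is reached first, so La(OH)₃ precipitates first.

La(OH)₃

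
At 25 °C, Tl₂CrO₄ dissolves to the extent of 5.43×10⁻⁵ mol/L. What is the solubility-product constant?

Ksp = 6.40×10⁻¹³

Tl₂CrO₄(s) ⇌ 2 Tl⁺(aq) + CrO₄²⁻(aq)
With molar solubility s: [Tl⁺] = 2s, [CrO₄²⁻] = s.
Ksp = [Tl⁺]^2[CrO₄²⁻] = (2s)^2 · s = 4s^3
Ksp = 4 × (5.43×10⁻⁵)^3 = 6.40×10⁻¹³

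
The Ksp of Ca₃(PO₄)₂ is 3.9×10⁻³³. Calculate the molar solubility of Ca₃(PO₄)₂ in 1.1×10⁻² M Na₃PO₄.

Ca₃(PO₄)₂(s) ⇌ 3 Ca²⁺(aq) + 2 PO₄³⁻(aq)
With PO₄³⁻ already at 1.1×10⁻² M and s small, take [PO₄³⁻] ≈ 1.1×10⁻² M and [Ca²⁺] = 3s.
Ksp = [Ca²⁺]^3[PO₄³⁻]^2 = (3s)^3(1.1×10⁻²)^2
(3s)^3 = 3.9×10⁻³³ / (1.1×10⁻²)^2 = 3.2×10⁻²⁹
s = 1.1×10⁻¹⁰ M

1.1×10⁻¹⁰ M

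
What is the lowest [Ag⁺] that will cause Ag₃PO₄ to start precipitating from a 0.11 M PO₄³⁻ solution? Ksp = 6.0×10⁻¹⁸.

Each salt precipitates once Q = Ksp for that salt.
Ag₃PO₄(s) ⇌ 3 Ag⁺(aq) + PO₄³⁻(aq)
Ksp = [Ag⁺]^3[PO₄³⁻] = [Ag⁺]^3(0.11)
[Ag⁺]^3 = 6.0×10⁻¹⁸ / (0.11) = 5.5×10⁻¹⁷
[Ag⁺] = 3.8×10⁻⁶ M

3.8×10⁻⁶ M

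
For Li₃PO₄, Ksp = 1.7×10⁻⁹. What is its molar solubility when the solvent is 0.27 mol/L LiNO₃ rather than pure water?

8.6×10⁻⁸ M

Li₃PO₄(s) ⇌ 3 Li⁺(aq) + PO₄³⁻(aq)
The solution already contains Li⁺ at 0.27 mol/L. Let s be the molar solubility of Li₃PO₄.
[Li⁺] ≈ 0.27 mol/L (common ion dominates); [PO₄³⁻] = s.
Ksp = [Li⁺]^3[PO₄³⁻] = (0.27)^3s
s = 1.7×10⁻⁹ / (0.27)^3 = 8.6×10⁻⁸
s = 8.6×10⁻⁸ mol/L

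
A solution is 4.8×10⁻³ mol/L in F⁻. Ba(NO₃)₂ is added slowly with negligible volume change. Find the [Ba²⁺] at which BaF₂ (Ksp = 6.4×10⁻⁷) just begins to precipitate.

Precipitation of each salt begins when its ion product equals Ksp.
BaF₂(s) ⇌ Ba²⁺(aq) + 2 F⁻(aq)
Ksp = [Ba²⁺][F⁻]^2 = [Ba²⁺](4.8×10⁻³)^2
[Ba²⁺] = 6.4×10⁻⁷ / (4.8×10⁻³)^2 = 2.8×10⁻²
[Ba²⁺] = 2.8×10⁻² mol/L

2.8×10⁻² M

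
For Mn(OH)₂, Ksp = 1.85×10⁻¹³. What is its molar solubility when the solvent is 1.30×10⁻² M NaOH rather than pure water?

Mn(OH)₂(s) ⇌ Mn²⁺(aq) + 2 OH⁻(aq)
Let s be the solubility of Mn(OH)₂ here. The common ion gives [OH⁻] ≈ 1.30×10⁻² M, and [Mn²⁺] = s.
Ksp = [Mn²⁺][OH⁻]^2 = s(1.30×10⁻²)^2
s = 1.85×10⁻¹³ / (1.30×10⁻²)^2 = 1.09×10⁻⁹
s = 1.09×10⁻⁹ M

1.09×10⁻⁹ M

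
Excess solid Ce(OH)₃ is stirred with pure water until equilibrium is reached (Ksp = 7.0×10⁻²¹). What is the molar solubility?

4.0×10⁻⁶ M

Ce(OH)₃(s) ⇌ Ce³⁺(aq) + 3 OH⁻(aq)
With molar solubility s: [Ce³⁺] = s, [OH⁻] = 3s.
Ksp = [Ce³⁺][OH⁻]^3 = s · (3s)^3 = 27s^4
27s^4 = 7.0×10⁻²¹  ⇒  s^4 = 2.6×10⁻²²
Taking the 4th root, s = 4.0×10⁻⁶ M.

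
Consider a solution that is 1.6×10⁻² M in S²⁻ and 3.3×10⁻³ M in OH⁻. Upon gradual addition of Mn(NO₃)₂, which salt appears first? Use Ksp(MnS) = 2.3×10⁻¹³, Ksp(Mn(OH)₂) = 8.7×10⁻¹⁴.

MnS

Precipitation begins when Q = Ksp.
For MnS: [Mn²⁺] = (Ksp/[S²⁻]) = 1.4×10⁻¹¹ M
For Mn(OH)₂: [Mn²⁺] = (Ksp/[OH⁻]^2) = 8.0×10⁻⁹ M
Since MnS needs less Mn²⁺ to reach saturation, it precipitates first.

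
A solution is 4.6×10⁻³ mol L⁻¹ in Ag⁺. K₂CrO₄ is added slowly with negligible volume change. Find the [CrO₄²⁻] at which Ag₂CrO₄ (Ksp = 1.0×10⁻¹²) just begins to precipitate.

Precipitation of each salt begins when its ion product equals Ksp.
Ag₂CrO₄(s) ⇌ 2 Ag⁺(aq) + CrO₄²⁻(aq)
Ksp = [Ag⁺]^2[CrO₄²⁻] = [CrO₄²⁻](4.6×10⁻³)^2
[CrO₄²⁻] = 1.0×10⁻¹² / (4.6×10⁻³)^2 = 4.7×10⁻⁸
[CrO₄²⁻] = 4.7×10⁻⁸ mol L⁻¹

4.7×10⁻⁸ M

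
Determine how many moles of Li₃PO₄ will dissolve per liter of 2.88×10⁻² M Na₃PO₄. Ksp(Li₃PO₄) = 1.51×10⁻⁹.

1.25×10⁻³ M

Li₃PO₄(s) ⇌ 3 Li⁺(aq) + PO₄³⁻(aq)
With PO₄³⁻ already at 2.88×10⁻² M and s small, take [PO₄³⁻] ≈ 2.88×10⁻² M and [Li⁺] = 3s.
Ksp = [Li⁺]^3[PO₄³⁻] = (3s)^3(2.88×10⁻²)
(3s)^3 = 1.51×10⁻⁹ / (2.88×10⁻²) = 5.24×10⁻⁸
s = 1.25×10⁻³ M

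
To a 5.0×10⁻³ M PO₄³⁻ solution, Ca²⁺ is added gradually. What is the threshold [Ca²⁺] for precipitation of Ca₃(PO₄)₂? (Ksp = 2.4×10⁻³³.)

Precipitation begins when Q = Ksp.
Ca₃(PO₄)₂(s) ⇌ 3 Ca²⁺(aq) + 2 PO₄³⁻(aq)
Ksp = [Ca²⁺]^3[PO₄³⁻]^2 = [Ca²⁺]^3(5.0×10⁻³)^2
[Ca²⁺]^3 = 2.4×10⁻³³ / (5.0×10⁻³)^2 = 9.6×10⁻²⁹
[Ca²⁺] = 4.6×10⁻¹⁰ M

4.6×10⁻¹⁰ M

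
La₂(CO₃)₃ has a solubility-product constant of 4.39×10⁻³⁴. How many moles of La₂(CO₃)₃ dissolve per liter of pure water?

8.35×10⁻⁸ M

La₂(CO₃)₃(s) ⇌ 2 La³⁺(aq) + 3 CO₃²⁻(aq)
Let s be the molar solubility. Then [La³⁺] = 2s and [CO₃²⁻] = 3s.
Ksp = [La³⁺]^2[CO₃²⁻]^3 = (2s)^2 · (3s)^3 = 108s^5
108s^5 = 4.39×10⁻³⁴  ⇒  s^5 = 4.06×10⁻³⁶
Taking the 5th root, s = 8.35×10⁻⁸ M.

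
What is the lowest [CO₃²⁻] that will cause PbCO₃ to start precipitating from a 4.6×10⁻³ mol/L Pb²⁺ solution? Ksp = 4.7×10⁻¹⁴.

The threshold for precipitation is Q = Ksp.
PbCO₃(s) ⇌ Pb²⁺(aq) + CO₃²⁻(aq)
Ksp = [Pb²⁺][CO₃²⁻] = [CO₃²⁻](4.6×10⁻³)
[CO₃²⁻] = 4.7×10⁻¹⁴ / (4.6×10⁻³) = 1.0×10⁻¹¹
[CO₃²⁻] = 1.0×10⁻¹¹ mol/L

1.0×10⁻¹¹ M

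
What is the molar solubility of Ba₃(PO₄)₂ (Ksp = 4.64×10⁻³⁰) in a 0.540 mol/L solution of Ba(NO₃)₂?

2.71×10⁻¹⁵ M

Ba₃(PO₄)₂(s) ⇌ 3 Ba²⁺(aq) + 2 PO₄³⁻(aq)
With Ba²⁺ already at 0.540 mol/L and s small, take [Ba²⁺] ≈ 0.540 mol/L and [PO₄³⁻] = 2s.
Ksp = [Ba²⁺]^3[PO₄³⁻]^2 = (0.540)^3(2s)^2
(2s)^2 = 4.64×10⁻³⁰ / (0.540)^3 = 2.95×10⁻²⁹
s = 2.71×10⁻¹⁵ mol/L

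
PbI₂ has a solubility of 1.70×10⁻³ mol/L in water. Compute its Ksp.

PbI₂(s) ⇌ Pb²⁺(aq) + 2 I⁻(aq)
If s mol/L of PbI₂ dissolves, [Pb²⁺] = s and [I⁻] = 2s.
Ksp = [Pb²⁺][I⁻]^2 = s · (2s)^2 = 4s^3
Ksp = 4 × (1.70×10⁻³)^3 = 1.97×10⁻⁸

Ksp = 1.97×10⁻⁸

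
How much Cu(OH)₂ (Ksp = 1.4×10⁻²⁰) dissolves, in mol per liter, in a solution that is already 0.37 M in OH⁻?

Cu(OH)₂(s) ⇌ Cu²⁺(aq) + 2 OH⁻(aq)
Let s be the solubility of Cu(OH)₂ here. The common ion gives [OH⁻] ≈ 0.37 M, and [Cu²⁺] = s.
Ksp = [Cu²⁺][OH⁻]^2 = s(0.37)^2
s = 1.4×10⁻²⁰ / (0.37)^2 = 1.0×10⁻¹⁹
s = 1.0×10⁻¹⁹ M

1.0×10⁻¹⁹ M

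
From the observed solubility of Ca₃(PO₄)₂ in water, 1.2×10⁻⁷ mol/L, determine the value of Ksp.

Ca₃(PO₄)₂(s) ⇌ 3 Ca²⁺(aq) + 2 PO₄³⁻(aq)
If s mol/L of Ca₃(PO₄)₂ dissolves, [Ca²⁺] = 3s and [PO₄³⁻] = 2s.
Ksp = [Ca²⁺]^3[PO₄³⁻]^2 = (3s)^3 · (2s)^2 = 108s^5
Ksp = 108 × (1.2×10⁻⁷)^5 = 2.7×10⁻³³

Ksp = 2.7×10⁻³³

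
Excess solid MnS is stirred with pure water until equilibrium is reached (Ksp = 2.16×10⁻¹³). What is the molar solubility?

4.65×10⁻⁷ M

MnS(s) ⇌ Mn²⁺(aq) + S²⁻(aq)
For each mole of MnS that dissolves per liter, [Mn²⁺] = s and [S²⁻] = s; let s denote this solubility.
Ksp = [Mn²⁺][S²⁻] = s · s = s^2
s^2 = 2.16×10⁻¹³
s = 4.65×10⁻⁷ M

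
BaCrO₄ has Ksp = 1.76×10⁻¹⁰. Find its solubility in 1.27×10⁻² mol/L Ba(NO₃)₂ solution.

1.39×10⁻⁸ M

BaCrO₄(s) ⇌ Ba²⁺(aq) + CrO₄²⁻(aq)
Let s be the solubility of BaCrO₄ here. The common ion gives [Ba²⁺] ≈ 1.27×10⁻² mol/L, and [CrO₄²⁻] = s.
Ksp = [Ba²⁺][CrO₄²⁻] = (1.27×10⁻²)s
s = 1.76×10⁻¹⁰ / (1.27×10⁻²) = 1.39×10⁻⁸
s = 1.39×10⁻⁸ mol/L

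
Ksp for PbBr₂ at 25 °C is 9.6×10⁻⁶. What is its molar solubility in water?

1.3×10⁻² M

PbBr₂(s) ⇌ Pb²⁺(aq) + 2 Br⁻(aq)
With molar solubility s: [Pb²⁺] = s, [Br⁻] = 2s.
Ksp = [Pb²⁺][Br⁻]^2 = s · (2s)^2 = 4s^3
4s^3 = 9.6×10⁻⁶  ⇒  s^3 = 2.4×10⁻⁶
Taking the 3rd root, s = 1.3×10⁻² mol L⁻¹.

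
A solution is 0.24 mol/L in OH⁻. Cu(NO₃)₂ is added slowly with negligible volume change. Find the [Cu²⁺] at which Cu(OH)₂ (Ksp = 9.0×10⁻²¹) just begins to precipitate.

1.6×10⁻¹⁹ M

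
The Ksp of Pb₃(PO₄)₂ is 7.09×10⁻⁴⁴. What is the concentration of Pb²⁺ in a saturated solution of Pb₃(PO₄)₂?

Pb₃(PO₄)₂(s) ⇌ 3 Pb²⁺(aq) + 2 PO₄³⁻(aq)
Let s be the molar solubility. Then [Pb²⁺] = 3s and [PO₄³⁻] = 2s.
Ksp = [Pb²⁺]^3[PO₄³⁻]^2 = (3s)^3 · (2s)^2 = 108s^5 = 7.09×10⁻⁴⁴
s = 9.19×10⁻¹⁰ mol/L
[Pb²⁺] = 3s = 2.76×10⁻⁹ mol/L

2.76×10⁻⁹ M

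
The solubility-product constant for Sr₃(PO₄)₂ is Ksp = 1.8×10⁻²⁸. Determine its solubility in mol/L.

1.1×10⁻⁶ M

Sr₃(PO₄)₂(s) ⇌ 3 Sr²⁺(aq) + 2 PO₄³⁻(aq)
Let s be the molar solubility. Then [Sr²⁺] = 3s and [PO₄³⁻] = 2s.
Ksp = [Sr²⁺]^3[PO₄³⁻]^2 = (3s)^3 · (2s)^2 = 108s^5
108s^5 = 1.8×10⁻²⁸  ⇒  s^5 = 1.7×10⁻³⁰
s = (1.7×10⁻³⁰)^(1/5) = 1.1×10⁻⁶ mol/L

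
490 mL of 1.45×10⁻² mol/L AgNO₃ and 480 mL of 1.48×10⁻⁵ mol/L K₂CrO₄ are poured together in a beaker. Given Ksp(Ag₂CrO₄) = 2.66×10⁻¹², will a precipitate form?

After mixing, V = 490 mL + 480 mL = 970 mL.
[Ag⁺] = (1.45×10⁻²)(490)/970 = 7.32×10⁻³ mol/L
[CrO₄²⁻] = (1.48×10⁻⁵)(480)/970 = 7.32×10⁻⁶ mol/L
Q = [Ag⁺]^2[CrO₄²⁻] = 3.93×10⁻¹⁰
Q = 3.93×10⁻¹⁰ > Ksp = 2.66×10⁻¹², so the solution is supersaturated and Ag₂CrO₄ precipitates.

Yes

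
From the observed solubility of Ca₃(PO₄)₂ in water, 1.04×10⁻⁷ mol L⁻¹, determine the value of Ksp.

Ca₃(PO₄)₂(s) ⇌ 3 Ca²⁺(aq) + 2 PO₄³⁻(aq)
For each mole of Ca₃(PO₄)₂ that dissolves per liter, [Ca²⁺] = 3s and [PO₄³⁻] = 2s; let s denote this solubility.
Ksp = [Ca²⁺]^3[PO₄³⁻]^2 = (3s)^3 · (2s)^2 = 108s^5
Ksp = 108 × (1.04×10⁻⁷)^5 = 1.31×10⁻³³

Ksp = 1.31×10⁻³³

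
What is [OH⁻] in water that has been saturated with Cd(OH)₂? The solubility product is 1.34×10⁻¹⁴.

2.99×10⁻⁵ M

Cd(OH)₂(s) ⇌ Cd²⁺(aq) + 2 OH⁻(aq)
With molar solubility s: [Cd²⁺] = s, [OH⁻] = 2s.
Ksp = [Cd²⁺][OH⁻]^2 = s · (2s)^2 = 4s^3 = 1.34×10⁻¹⁴
s = 1.50×10⁻⁵ M
[OH⁻] = 2s = 2.99×10⁻⁵ M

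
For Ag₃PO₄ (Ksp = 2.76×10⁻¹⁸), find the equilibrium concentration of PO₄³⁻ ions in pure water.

Ag₃PO₄(s) ⇌ 3 Ag⁺(aq) + PO₄³⁻(aq)
With molar solubility s: [Ag⁺] = 3s, [PO₄³⁻] = s.
Ksp = [Ag⁺]^3[PO₄³⁻] = (3s)^3 · s = 27s^4 = 2.76×10⁻¹⁸
s = 1.79×10⁻⁵ M
[PO₄³⁻] = s = 1.79×10⁻⁵ M

1.79×10⁻⁵ M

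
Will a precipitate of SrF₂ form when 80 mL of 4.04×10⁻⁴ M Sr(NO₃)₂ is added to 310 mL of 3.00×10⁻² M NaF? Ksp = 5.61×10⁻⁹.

The combined volume is 390 mL.
[Sr²⁺] = (4.04×10⁻⁴)(80)/390 = 8.29×10⁻⁵ M
[F⁻] = (3.00×10⁻²)(310)/390 = 2.38×10⁻² M
Q = [Sr²⁺][F⁻]^2 = 4.71×10⁻⁸
Since Q (4.71×10⁻⁸) exceeds Ksp (5.61×10⁻⁹), SrF₂ will precipitate.

Yes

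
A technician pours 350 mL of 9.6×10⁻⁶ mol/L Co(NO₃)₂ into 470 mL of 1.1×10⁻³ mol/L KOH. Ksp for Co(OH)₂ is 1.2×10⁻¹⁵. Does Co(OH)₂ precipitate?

The combined volume is 820 mL.
[Co²⁺] = (9.6×10⁻⁶)(350)/820 = 4.1×10⁻⁶ mol/L
[OH⁻] = (1.1×10⁻³)(470)/820 = 6.3×10⁻⁴ mol/L
Q = [Co²⁺][OH⁻]^2 = 1.6×10⁻¹²
Because Q > Ksp (1.6×10⁻¹² vs 1.2×10⁻¹⁵), a precipitate of Co(OH)₂ forms.

Yes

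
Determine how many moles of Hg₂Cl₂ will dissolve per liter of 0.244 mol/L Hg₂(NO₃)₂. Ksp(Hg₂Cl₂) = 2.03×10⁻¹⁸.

Hg₂Cl₂(s) ⇌ Hg₂²⁺(aq) + 2 Cl⁻(aq)
Let s be the solubility of Hg₂Cl₂ here. The common ion gives [Hg₂²⁺] ≈ 0.244 mol/L, and [Cl⁻] = 2s.
Ksp = [Hg₂²⁺][Cl⁻]^2 = (0.244)(2s)^2
(2s)^2 = 2.03×10⁻¹⁸ / (0.244) = 8.32×10⁻¹⁸
s = 1.44×10⁻⁹ mol/L

1.44×10⁻⁹ M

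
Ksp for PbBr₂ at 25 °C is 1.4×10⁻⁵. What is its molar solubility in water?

PbBr₂(s) ⇌ Pb²⁺(aq) + 2 Br⁻(aq)
For each mole of PbBr₂ that dissolves per liter, [Pb²⁺] = s and [Br⁻] = 2s; let s denote this solubility.
Ksp = [Pb²⁺][Br⁻]^2 = s · (2s)^2 = 4s^3
4s^3 = 1.4×10⁻⁵  ⇒  s^3 = 3.5×10⁻⁶
s = 1.5×10⁻² mol/L

1.5×10⁻² M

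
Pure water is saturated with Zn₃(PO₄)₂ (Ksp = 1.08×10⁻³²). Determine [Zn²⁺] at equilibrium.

4.75×10⁻⁷ M

Zn₃(PO₄)₂(s) ⇌ 3 Zn²⁺(aq) + 2 PO₄³⁻(aq)
Call the molar solubility s, so that [Zn²⁺] = 3s and [PO₄³⁻] = 2s.
Ksp = [Zn²⁺]^3[PO₄³⁻]^2 = (3s)^3 · (2s)^2 = 108s^5 = 1.08×10⁻³²
s = 1.58×10⁻⁷ mol L⁻¹
[Zn²⁺] = 3s = 4.75×10⁻⁷ mol L⁻¹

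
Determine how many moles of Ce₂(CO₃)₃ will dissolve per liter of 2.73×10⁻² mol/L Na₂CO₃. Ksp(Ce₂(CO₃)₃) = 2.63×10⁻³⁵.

Ce₂(CO₃)₃(s) ⇌ 2 Ce³⁺(aq) + 3 CO₃²⁻(aq)
Let s be the solubility of Ce₂(CO₃)₃ here. The common ion gives [CO₃²⁻] ≈ 2.73×10⁻² mol/L, and [Ce³⁺] = 2s.
Ksp = [Ce³⁺]^2[CO₃²⁻]^3 = (2s)^2(2.73×10⁻²)^3
(2s)^2 = 2.63×10⁻³⁵ / (2.73×10⁻²)^3 = 1.29×10⁻³⁰
s = 5.68×10⁻¹⁶ mol/L

5.68×10⁻¹⁶ M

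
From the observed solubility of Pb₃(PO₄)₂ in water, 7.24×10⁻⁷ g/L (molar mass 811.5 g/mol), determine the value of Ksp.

Ksp = 6.10×10⁻⁴⁴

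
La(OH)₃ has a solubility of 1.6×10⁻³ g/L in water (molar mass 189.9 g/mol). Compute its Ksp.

Ksp = 1.4×10⁻¹⁹

s = (1.6×10⁻³ g L⁻¹)/(189.9 g mol⁻¹) = 8.425×10⁻⁶ M
La(OH)₃(s) ⇌ La³⁺(aq) + 3 OH⁻(aq)
Let s be the molar solubility. Then [La³⁺] = s and [OH⁻] = 3s.
Ksp = [La³⁺][OH⁻]^3 = s · (3s)^3 = 27s^4
Ksp = 27 × (8.425×10⁻⁶)^4 = 1.4×10⁻¹⁹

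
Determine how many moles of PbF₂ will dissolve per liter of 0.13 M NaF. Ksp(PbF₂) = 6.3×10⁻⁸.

PbF₂(s) ⇌ Pb²⁺(aq) + 2 F⁻(aq)
F⁻ is already present at 0.13 M. If s mol/L of PbF₂ dissolves, [Pb²⁺] = s while [F⁻] ≈ 0.13 M.
Ksp = [Pb²⁺][F⁻]^2 = s(0.13)^2
s = 6.3×10⁻⁸ / (0.13)^2 = 3.7×10⁻⁶
s = 3.7×10⁻⁶ M

3.7×10⁻⁶ M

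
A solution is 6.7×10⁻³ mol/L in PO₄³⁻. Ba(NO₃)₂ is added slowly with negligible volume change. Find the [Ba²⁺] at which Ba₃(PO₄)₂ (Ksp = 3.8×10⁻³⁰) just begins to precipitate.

4.4×10⁻⁹ M

The threshold for precipitation is Q = Ksp.
Ba₃(PO₄)₂(s) ⇌ 3 Ba²⁺(aq) + 2 PO₄³⁻(aq)
Ksp = [Ba²⁺]^3[PO₄³⁻]^2 = [Ba²⁺]^3(6.7×10⁻³)^2
[Ba²⁺]^3 = 3.8×10⁻³⁰ / (6.7×10⁻³)^2 = 8.5×10⁻²⁶
[Ba²⁺] = 4.4×10⁻⁹ mol/L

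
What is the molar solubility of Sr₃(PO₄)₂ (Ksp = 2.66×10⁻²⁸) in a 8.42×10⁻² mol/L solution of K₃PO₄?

Sr₃(PO₄)₂(s) ⇌ 3 Sr²⁺(aq) + 2 PO₄³⁻(aq)
The solution already contains PO₄³⁻ at 8.42×10⁻² mol/L. Let s be the molar solubility of Sr₃(PO₄)₂.
[PO₄³⁻] ≈ 8.42×10⁻² mol/L (common ion dominates); [Sr²⁺] = 3s.
Ksp = [Sr²⁺]^3[PO₄³⁻]^2 = (3s)^3(8.42×10⁻²)^2
(3s)^3 = 2.66×10⁻²⁸ / (8.42×10⁻²)^2 = 3.75×10⁻²⁶
s = 1.12×10⁻⁹ mol/L

1.12×10⁻⁹ M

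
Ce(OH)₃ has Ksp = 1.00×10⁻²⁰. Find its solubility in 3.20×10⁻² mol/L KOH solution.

3.05×10⁻¹⁶ M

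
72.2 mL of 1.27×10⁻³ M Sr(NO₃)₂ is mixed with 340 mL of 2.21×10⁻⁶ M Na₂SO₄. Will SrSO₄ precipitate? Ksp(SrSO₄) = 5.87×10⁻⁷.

No

Total volume after mixing = 72.2 + 340 = 412.2 mL.
[Sr²⁺] = (1.27×10⁻³)(72.2)/412.2 = 2.22×10⁻⁴ M
[SO₄²⁻] = (2.21×10⁻⁶)(340)/412.2 = 1.82×10⁻⁶ M
Q = [Sr²⁺][SO₄²⁻] = 4.06×10⁻¹⁰
Since Q (4.06×10⁻¹⁰) is less than Ksp (5.87×10⁻⁷), no SrSO₄ precipitates.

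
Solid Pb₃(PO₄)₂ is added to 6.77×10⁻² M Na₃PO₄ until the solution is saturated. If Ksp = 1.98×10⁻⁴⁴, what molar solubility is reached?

Pb₃(PO₄)₂(s) ⇌ 3 Pb²⁺(aq) + 2 PO₄³⁻(aq)
Let s be the solubility of Pb₃(PO₄)₂ here. The common ion gives [PO₄³⁻] ≈ 6.77×10⁻² M, and [Pb²⁺] = 3s.
Ksp = [Pb²⁺]^3[PO₄³⁻]^2 = (3s)^3(6.77×10⁻²)^2
(3s)^3 = 1.98×10⁻⁴⁴ / (6.77×10⁻²)^2 = 4.32×10⁻⁴²
s = 5.43×10⁻¹⁵ M

5.43×10⁻¹⁵ M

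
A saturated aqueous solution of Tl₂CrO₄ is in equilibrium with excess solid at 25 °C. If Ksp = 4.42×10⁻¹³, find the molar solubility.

Tl₂CrO₄(s) ⇌ 2 Tl⁺(aq) + CrO₄²⁻(aq)
Let s be the molar solubility. Then [Tl⁺] = 2s and [CrO₄²⁻] = s.
Ksp = [Tl⁺]^2[CrO₄²⁻] = (2s)^2 · s = 4s^3
4s^3 = 4.42×10⁻¹³  ⇒  s^3 = 1.11×10⁻¹³
s = 4.80×10⁻⁵ mol/L

4.80×10⁻⁵ M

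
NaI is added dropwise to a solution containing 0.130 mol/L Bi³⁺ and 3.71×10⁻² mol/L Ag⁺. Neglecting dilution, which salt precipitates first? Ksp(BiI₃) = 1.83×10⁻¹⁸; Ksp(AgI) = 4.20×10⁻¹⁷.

Precipitation begins when Q = Ksp.
For BiI₃: [I⁻] = (Ksp/[Bi³⁺])^(1/3) = 2.41×10⁻⁶ mol/L
For AgI: [I⁻] = (Ksp/[Ag⁺]) = 1.13×10⁻¹⁵ mol/L
AgI requires the lower [I⁻], so it precipitates first.

AgI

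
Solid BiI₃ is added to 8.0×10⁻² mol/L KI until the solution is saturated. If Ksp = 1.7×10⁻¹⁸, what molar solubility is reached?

3.3×10⁻¹⁵ M

BiI₃(s) ⇌ Bi³⁺(aq) + 3 I⁻(aq)
With I⁻ already at 8.0×10⁻² mol/L and s small, take [I⁻] ≈ 8.0×10⁻² mol/L and [Bi³⁺] = s.
Ksp = [Bi³⁺][I⁻]^3 = s(8.0×10⁻²)^3
s = 1.7×10⁻¹⁸ / (8.0×10⁻²)^3 = 3.3×10⁻¹⁵
s = 3.3×10⁻¹⁵ mol/L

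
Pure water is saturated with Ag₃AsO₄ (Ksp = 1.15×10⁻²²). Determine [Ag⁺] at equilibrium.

Ag₃AsO₄(s) ⇌ 3 Ag⁺(aq) + AsO₄³⁻(aq)
If s mol/L of Ag₃AsO₄ dissolves, [Ag⁺] = 3s and [AsO₄³⁻] = s.
Ksp = [Ag⁺]^3[AsO₄³⁻] = (3s)^3 · s = 27s^4 = 1.15×10⁻²²
s = 1.44×10⁻⁶ M
[Ag⁺] = 3s = 4.31×10⁻⁶ M

4.31×10⁻⁶ M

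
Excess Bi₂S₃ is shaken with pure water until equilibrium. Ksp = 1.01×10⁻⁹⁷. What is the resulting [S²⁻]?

4.69×10⁻²⁰ M

Bi₂S₃(s) ⇌ 2 Bi³⁺(aq) + 3 S²⁻(aq)
Call the molar solubility s, so that [Bi³⁺] = 2s and [S²⁻] = 3s.
Ksp = [Bi³⁺]^2[S²⁻]^3 = (2s)^2 · (3s)^3 = 108s^5 = 1.01×10⁻⁹⁷
s = 1.56×10⁻²⁰ M
[S²⁻] = 3s = 4.69×10⁻²⁰ M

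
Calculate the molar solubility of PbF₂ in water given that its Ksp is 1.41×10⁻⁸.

PbF₂(s) ⇌ Pb²⁺(aq) + 2 F⁻(aq)
With molar solubility s: [Pb²⁺] = s, [F⁻] = 2s.
Ksp = [Pb²⁺][F⁻]^2 = s · (2s)^2 = 4s^3
4s^3 = 1.41×10⁻⁸  ⇒  s^3 = 3.53×10⁻⁹
Taking the 3rd root, s = 1.52×10⁻³ M.

1.52×10⁻³ M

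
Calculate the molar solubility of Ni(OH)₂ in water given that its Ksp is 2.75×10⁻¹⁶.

Ni(OH)₂(s) ⇌ Ni²⁺(aq) + 2 OH⁻(aq)
If s mol/L of Ni(OH)₂ dissolves, [Ni²⁺] = s and [OH⁻] = 2s.
Ksp = [Ni²⁺][OH⁻]^2 = s · (2s)^2 = 4s^3
4s^3 = 2.75×10⁻¹⁶  ⇒  s^3 = 6.88×10⁻¹⁷
Taking the 3rd root, s = 4.10×10⁻⁶ mol/L.

4.10×10⁻⁶ M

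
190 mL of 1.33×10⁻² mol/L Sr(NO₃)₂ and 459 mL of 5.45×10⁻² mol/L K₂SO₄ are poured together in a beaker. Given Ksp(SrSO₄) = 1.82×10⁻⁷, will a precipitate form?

Yes

Total volume after mixing = 190 + 459 = 649 mL.
[Sr²⁺] = (1.33×10⁻²)(190)/649 = 3.89×10⁻³ mol/L
[SO₄²⁻] = (5.45×10⁻²)(459)/649 = 3.85×10⁻² mol/L
Q = [Sr²⁺][SO₄²⁻] = 1.50×10⁻⁴
Since Q (1.50×10⁻⁴) exceeds Ksp (1.82×10⁻⁷), SrSO₄ will precipitate.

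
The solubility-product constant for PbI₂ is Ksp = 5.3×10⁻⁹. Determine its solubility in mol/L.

1.1×10⁻³ M

PbI₂(s) ⇌ Pb²⁺(aq) + 2 I⁻(aq)
Call the molar solubility s, so that [Pb²⁺] = s and [I⁻] = 2s.
Ksp = [Pb²⁺][I⁻]^2 = s · (2s)^2 = 4s^3
4s^3 = 5.3×10⁻⁹  ⇒  s^3 = 1.3×10⁻⁹
s = (1.3×10⁻⁹)^(1/3) = 1.1×10⁻³ mol/L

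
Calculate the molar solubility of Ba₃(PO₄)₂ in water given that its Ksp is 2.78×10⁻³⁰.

Ba₃(PO₄)₂(s) ⇌ 3 Ba²⁺(aq) + 2 PO₄³⁻(aq)
Let s be the molar solubility. Then [Ba²⁺] = 3s and [PO₄³⁻] = 2s.
Ksp = [Ba²⁺]^3[PO₄³⁻]^2 = (3s)^3 · (2s)^2 = 108s^5
108s^5 = 2.78×10⁻³⁰  ⇒  s^5 = 2.57×10⁻³²
s = (2.57×10⁻³²)^(1/5) = 4.81×10⁻⁷ M

4.81×10⁻⁷ M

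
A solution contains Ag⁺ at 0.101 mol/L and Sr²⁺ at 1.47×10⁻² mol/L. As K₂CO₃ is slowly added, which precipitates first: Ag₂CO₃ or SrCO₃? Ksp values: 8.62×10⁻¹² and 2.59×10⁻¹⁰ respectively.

Precipitation begins when Q = Ksp.
For Ag₂CO₃: [CO₃²⁻] = (Ksp/[Ag⁺]^2) = 8.45×10⁻¹⁰ mol/L
For SrCO₃: [CO₃²⁻] = (Ksp/[Sr²⁺]) = 1.76×10⁻⁸ mol/L
Ag₂CO₃ requires the lower [CO₃²⁻], so it precipitates first.

Ag₂CO₃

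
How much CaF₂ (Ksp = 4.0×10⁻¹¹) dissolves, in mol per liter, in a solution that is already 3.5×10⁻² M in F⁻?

CaF₂(s) ⇌ Ca²⁺(aq) + 2 F⁻(aq)
F⁻ is already present at 3.5×10⁻² M. If s mol/L of CaF₂ dissolves, [Ca²⁺] = s while [F⁻] ≈ 3.5×10⁻² M.
Ksp = [Ca²⁺][F⁻]^2 = s(3.5×10⁻²)^2
s = 4.0×10⁻¹¹ / (3.5×10⁻²)^2 = 3.3×10⁻⁸
s = 3.3×10⁻⁸ M

3.3×10⁻⁸ M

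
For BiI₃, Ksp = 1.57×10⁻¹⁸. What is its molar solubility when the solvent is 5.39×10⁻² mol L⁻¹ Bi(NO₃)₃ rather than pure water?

BiI₃(s) ⇌ Bi³⁺(aq) + 3 I⁻(aq)
The solution already contains Bi³⁺ at 5.39×10⁻² mol L⁻¹. Let s be the molar solubility of BiI₃.
[Bi³⁺] ≈ 5.39×10⁻² mol L⁻¹ (common ion dominates); [I⁻] = 3s.
Ksp = [Bi³⁺][I⁻]^3 = (5.39×10⁻²)(3s)^3
(3s)^3 = 1.57×10⁻¹⁸ / (5.39×10⁻²) = 2.91×10⁻¹⁷
s = 1.03×10⁻⁶ mol L⁻¹

1.03×10⁻⁶ M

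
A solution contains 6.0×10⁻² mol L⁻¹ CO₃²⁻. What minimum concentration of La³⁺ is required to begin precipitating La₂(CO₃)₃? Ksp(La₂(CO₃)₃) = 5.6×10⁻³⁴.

Precipitation begins when Q = Ksp.
La₂(CO₃)₃(s) ⇌ 2 La³⁺(aq) + 3 CO₃²⁻(aq)
Ksp = [La³⁺]^2[CO₃²⁻]^3 = [La³⁺]^2(6.0×10⁻²)^3
[La³⁺]^2 = 5.6×10⁻³⁴ / (6.0×10⁻²)^3 = 2.6×10⁻³⁰
[La³⁺] = 1.6×10⁻¹⁵ mol L⁻¹

1.6×10⁻¹⁵ M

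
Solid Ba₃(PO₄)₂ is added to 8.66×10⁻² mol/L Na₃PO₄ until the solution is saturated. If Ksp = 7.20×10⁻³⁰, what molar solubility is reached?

3.29×10⁻¹⁰ M

Ba₃(PO₄)₂(s) ⇌ 3 Ba²⁺(aq) + 2 PO₄³⁻(aq)
The solution already contains PO₄³⁻ at 8.66×10⁻² mol/L. Let s be the molar solubility of Ba₃(PO₄)₂.
[PO₄³⁻] ≈ 8.66×10⁻² mol/L (common ion dominates); [Ba²⁺] = 3s.
Ksp = [Ba²⁺]^3[PO₄³⁻]^2 = (3s)^3(8.66×10⁻²)^2
(3s)^3 = 7.20×10⁻³⁰ / (8.66×10⁻²)^2 = 9.60×10⁻²⁸
s = 3.29×10⁻¹⁰ mol/L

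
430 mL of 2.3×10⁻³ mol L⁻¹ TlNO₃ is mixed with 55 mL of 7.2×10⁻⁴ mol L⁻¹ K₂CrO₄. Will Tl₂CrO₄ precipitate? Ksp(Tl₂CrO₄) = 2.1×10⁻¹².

Yes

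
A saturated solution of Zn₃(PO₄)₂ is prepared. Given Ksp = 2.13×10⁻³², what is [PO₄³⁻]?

Zn₃(PO₄)₂(s) ⇌ 3 Zn²⁺(aq) + 2 PO₄³⁻(aq)
If s mol/L of Zn₃(PO₄)₂ dissolves, [Zn²⁺] = 3s and [PO₄³⁻] = 2s.
Ksp = [Zn²⁺]^3[PO₄³⁻]^2 = (3s)^3 · (2s)^2 = 108s^5 = 2.13×10⁻³²
s = 1.82×10⁻⁷ mol L⁻¹
[PO₄³⁻] = 2s = 3.63×10⁻⁷ mol L⁻¹

3.63×10⁻⁷ M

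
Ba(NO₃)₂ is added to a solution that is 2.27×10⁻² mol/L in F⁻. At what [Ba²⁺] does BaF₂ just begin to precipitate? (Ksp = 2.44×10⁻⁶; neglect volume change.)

Precipitation of each salt begins when its ion product equals Ksp.
BaF₂(s) ⇌ Ba²⁺(aq) + 2 F⁻(aq)
Ksp = [Ba²⁺][F⁻]^2 = [Ba²⁺](2.27×10⁻²)^2
[Ba²⁺] = 2.44×10⁻⁶ / (2.27×10⁻²)^2 = 4.74×10⁻³
[Ba²⁺] = 4.74×10⁻³ mol/L

4.74×10⁻³ M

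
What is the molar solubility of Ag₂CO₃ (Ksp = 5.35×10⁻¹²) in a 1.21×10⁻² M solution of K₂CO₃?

1.05×10⁻⁵ M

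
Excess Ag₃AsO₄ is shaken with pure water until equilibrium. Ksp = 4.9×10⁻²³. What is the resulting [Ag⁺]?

3.5×10⁻⁶ M

Ag₃AsO₄(s) ⇌ 3 Ag⁺(aq) + AsO₄³⁻(aq)
For each mole of Ag₃AsO₄ that dissolves per liter, [Ag⁺] = 3s and [AsO₄³⁻] = s; let s denote this solubility.
Ksp = [Ag⁺]^3[AsO₄³⁻] = (3s)^3 · s = 27s^4 = 4.9×10⁻²³
s = 1.2×10⁻⁶ M
[Ag⁺] = 3s = 3.5×10⁻⁶ M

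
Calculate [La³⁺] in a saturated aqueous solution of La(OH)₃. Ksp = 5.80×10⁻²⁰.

La(OH)₃(s) ⇌ La³⁺(aq) + 3 OH⁻(aq)
Let s be the molar solubility. Then [La³⁺] = s and [OH⁻] = 3s.
Ksp = [La³⁺][OH⁻]^3 = s · (3s)^3 = 27s^4 = 5.80×10⁻²⁰
s = 6.81×10⁻⁶ mol/L
[La³⁺] = s = 6.81×10⁻⁶ mol/L

6.81×10⁻⁶ M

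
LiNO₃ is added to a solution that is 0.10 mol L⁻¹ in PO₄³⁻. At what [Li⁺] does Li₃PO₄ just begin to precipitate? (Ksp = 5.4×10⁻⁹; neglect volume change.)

Precipitation begins when Q = Ksp.
Li₃PO₄(s) ⇌ 3 Li⁺(aq) + PO₄³⁻(aq)
Ksp = [Li⁺]^3[PO₄³⁻] = [Li⁺]^3(0.10)
[Li⁺]^3 = 5.4×10⁻⁹ / (0.10) = 5.4×10⁻⁸
[Li⁺] = 3.8×10⁻³ mol L⁻¹

3.8×10⁻³ M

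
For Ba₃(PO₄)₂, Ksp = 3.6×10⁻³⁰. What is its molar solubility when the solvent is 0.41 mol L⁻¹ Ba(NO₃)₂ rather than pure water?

Ba₃(PO₄)₂(s) ⇌ 3 Ba²⁺(aq) + 2 PO₄³⁻(aq)
With Ba²⁺ already at 0.41 mol L⁻¹ and s small, take [Ba²⁺] ≈ 0.41 mol L⁻¹ and [PO₄³⁻] = 2s.
Ksp = [Ba²⁺]^3[PO₄³⁻]^2 = (0.41)^3(2s)^2
(2s)^2 = 3.6×10⁻³⁰ / (0.41)^3 = 5.2×10⁻²⁹
s = 3.6×10⁻¹⁵ mol L⁻¹

3.6×10⁻¹⁵ M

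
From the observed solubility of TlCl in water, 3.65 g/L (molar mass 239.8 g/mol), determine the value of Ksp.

s = (3.65 g L⁻¹)/(239.8 g mol⁻¹) = 1.5221×10⁻² M
TlCl(s) ⇌ Tl⁺(aq) + Cl⁻(aq)
With molar solubility s: [Tl⁺] = s, [Cl⁻] = s.
Ksp = [Tl⁺][Cl⁻] = s · s = s^2
Ksp = (1.5221×10⁻²)^2 = 2.32×10⁻⁴

Ksp = 2.32×10⁻⁴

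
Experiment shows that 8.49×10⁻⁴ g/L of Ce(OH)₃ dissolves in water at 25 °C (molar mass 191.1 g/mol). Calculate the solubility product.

Ksp = 1.05×10⁻²⁰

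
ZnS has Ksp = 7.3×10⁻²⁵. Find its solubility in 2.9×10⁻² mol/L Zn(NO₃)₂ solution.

2.5×10⁻²³ M

ZnS(s) ⇌ Zn²⁺(aq) + S²⁻(aq)
The solution already contains Zn²⁺ at 2.9×10⁻² mol/L. Let s be the molar solubility of ZnS.
[Zn²⁺] ≈ 2.9×10⁻² mol/L (common ion dominates); [S²⁻] = s.
Ksp = [Zn²⁺][S²⁻] = (2.9×10⁻²)s
s = 7.3×10⁻²⁵ / (2.9×10⁻²) = 2.5×10⁻²³
s = 2.5×10⁻²³ mol/L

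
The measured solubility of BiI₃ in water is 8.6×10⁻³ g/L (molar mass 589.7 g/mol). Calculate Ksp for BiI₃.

s = (8.6×10⁻³ g L⁻¹)/(589.7 g mol⁻¹) = 1.458×10⁻⁵ M
BiI₃(s) ⇌ Bi³⁺(aq) + 3 I⁻(aq)
With molar solubility s: [Bi³⁺] = s, [I⁻] = 3s.
Ksp = [Bi³⁺][I⁻]^3 = s · (3s)^3 = 27s^4
Ksp = 27 × (1.458×10⁻⁵)^4 = 1.2×10⁻¹⁸

Ksp = 1.2×10⁻¹⁸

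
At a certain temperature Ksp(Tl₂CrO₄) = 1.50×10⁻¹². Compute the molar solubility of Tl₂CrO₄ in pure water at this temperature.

Tl₂CrO₄(s) ⇌ 2 Tl⁺(aq) + CrO₄²⁻(aq)
Let s be the molar solubility. Then [Tl⁺] = 2s and [CrO₄²⁻] = s.
Ksp = [Tl⁺]^2[CrO₄²⁻] = (2s)^2 · s = 4s^3
4s^3 = 1.50×10⁻¹²  ⇒  s^3 = 3.75×10⁻¹³
s = 7.21×10⁻⁵ M

7.21×10⁻⁵ M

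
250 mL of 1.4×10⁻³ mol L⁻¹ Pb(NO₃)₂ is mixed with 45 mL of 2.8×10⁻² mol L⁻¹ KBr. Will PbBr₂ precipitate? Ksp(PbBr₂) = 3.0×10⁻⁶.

After mixing, V = 250 mL + 45 mL = 295 mL.
[Pb²⁺] = (1.4×10⁻³)(250)/295 = 1.2×10⁻³ mol L⁻¹
[Br⁻] = (2.8×10⁻²)(45)/295 = 4.3×10⁻³ mol L⁻¹
Q = [Pb²⁺][Br⁻]^2 = 2.2×10⁻⁸
Q = 2.2×10⁻⁸ < Ksp = 3.0×10⁻⁶, so the solution is unsaturated and no precipitate forms.

No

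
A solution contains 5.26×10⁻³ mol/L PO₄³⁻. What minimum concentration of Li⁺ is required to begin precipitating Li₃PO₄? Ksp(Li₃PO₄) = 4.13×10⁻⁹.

9.23×10⁻³ M

Precipitation of each salt begins when its ion product equals Ksp.
Li₃PO₄(s) ⇌ 3 Li⁺(aq) + PO₄³⁻(aq)
Ksp = [Li⁺]^3[PO₄³⁻] = [Li⁺]^3(5.26×10⁻³)
[Li⁺]^3 = 4.13×10⁻⁹ / (5.26×10⁻³) = 7.85×10⁻⁷
[Li⁺] = 9.23×10⁻³ mol/L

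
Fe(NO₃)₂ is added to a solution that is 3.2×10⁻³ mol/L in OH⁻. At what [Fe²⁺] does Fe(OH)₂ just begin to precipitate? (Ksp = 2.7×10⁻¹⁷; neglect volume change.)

2.6×10⁻¹² M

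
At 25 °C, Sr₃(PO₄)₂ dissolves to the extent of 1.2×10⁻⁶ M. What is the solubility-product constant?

Ksp = 2.7×10⁻²⁸

Sr₃(PO₄)₂(s) ⇌ 3 Sr²⁺(aq) + 2 PO₄³⁻(aq)
Call the molar solubility s, so that [Sr²⁺] = 3s and [PO₄³⁻] = 2s.
Ksp = [Sr²⁺]^3[PO₄³⁻]^2 = (3s)^3 · (2s)^2 = 108s^5
Ksp = 108 × (1.2×10⁻⁶)^5 = 2.7×10⁻²⁸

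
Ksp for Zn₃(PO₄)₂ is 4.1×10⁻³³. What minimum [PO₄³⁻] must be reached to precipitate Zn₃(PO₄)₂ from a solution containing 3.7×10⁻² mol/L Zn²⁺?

9.0×10⁻¹⁵ M

A salt starts to precipitate once the ion product Q reaches its Ksp.
Zn₃(PO₄)₂(s) ⇌ 3 Zn²⁺(aq) + 2 PO₄³⁻(aq)
Ksp = [Zn²⁺]^3[PO₄³⁻]^2 = [PO₄³⁻]^2(3.7×10⁻²)^3
[PO₄³⁻]^2 = 4.1×10⁻³³ / (3.7×10⁻²)^3 = 8.1×10⁻²⁹
[PO₄³⁻] = 9.0×10⁻¹⁵ mol/L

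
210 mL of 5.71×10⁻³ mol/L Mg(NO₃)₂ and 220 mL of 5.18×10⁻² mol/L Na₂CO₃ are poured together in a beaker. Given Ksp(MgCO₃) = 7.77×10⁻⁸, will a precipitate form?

Yes

Total volume after mixing = 210 + 220 = 430 mL.
[Mg²⁺] = (5.71×10⁻³)(210)/430 = 2.79×10⁻³ mol/L
[CO₃²⁻] = (5.18×10⁻²)(220)/430 = 2.65×10⁻² mol/L
Q = [Mg²⁺][CO₃²⁻] = 7.39×10⁻⁵
Q = 7.39×10⁻⁵ > Ksp = 7.77×10⁻⁸, so the solution is supersaturated and MgCO₃ precipitates.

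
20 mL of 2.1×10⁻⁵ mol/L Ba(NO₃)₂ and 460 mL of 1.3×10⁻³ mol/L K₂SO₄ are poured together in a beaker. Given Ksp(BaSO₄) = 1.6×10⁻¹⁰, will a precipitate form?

Yes

The combined volume is 480 mL.
[Ba²⁺] = (2.1×10⁻⁵)(20)/480 = 8.8×10⁻⁷ mol/L
[SO₄²⁻] = (1.3×10⁻³)(460)/480 = 1.2×10⁻³ mol/L
Q = [Ba²⁺][SO₄²⁻] = 1.1×10⁻⁹
Q = 1.1×10⁻⁹ > Ksp = 1.6×10⁻¹⁰, so the solution is supersaturated and BaSO₄ precipitates.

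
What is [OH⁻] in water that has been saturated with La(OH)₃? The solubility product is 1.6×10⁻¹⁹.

La(OH)₃(s) ⇌ La³⁺(aq) + 3 OH⁻(aq)
Call the molar solubility s, so that [La³⁺] = s and [OH⁻] = 3s.
Ksp = [La³⁺][OH⁻]^3 = s · (3s)^3 = 27s^4 = 1.6×10⁻¹⁹
s = 8.8×10⁻⁶ mol/L
[OH⁻] = 3s = 2.6×10⁻⁵ mol/L

2.6×10⁻⁵ M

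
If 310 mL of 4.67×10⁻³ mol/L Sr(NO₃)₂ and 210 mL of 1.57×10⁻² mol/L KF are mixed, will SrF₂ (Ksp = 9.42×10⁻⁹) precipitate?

Yes

After mixing, V = 310 mL + 210 mL = 520 mL.
[Sr²⁺] = (4.67×10⁻³)(310)/520 = 2.78×10⁻³ mol/L
[F⁻] = (1.57×10⁻²)(210)/520 = 6.34×10⁻³ mol/L
Q = [Sr²⁺][F⁻]^2 = 1.12×10⁻⁷
Q = 1.12×10⁻⁷ > Ksp = 9.42×10⁻⁹, so the solution is supersaturated and SrF₂ precipitates.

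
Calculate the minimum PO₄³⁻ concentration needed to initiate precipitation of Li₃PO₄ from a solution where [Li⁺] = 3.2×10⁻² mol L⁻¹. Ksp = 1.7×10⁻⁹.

The threshold for precipitation is Q = Ksp.
Li₃PO₄(s) ⇌ 3 Li⁺(aq) + PO₄³⁻(aq)
Ksp = [Li⁺]^3[PO₄³⁻] = [PO₄³⁻](3.2×10⁻²)^3
[PO₄³⁻] = 1.7×10⁻⁹ / (3.2×10⁻²)^3 = 5.2×10⁻⁵
[PO₄³⁻] = 5.2×10⁻⁵ mol L⁻¹

5.2×10⁻⁵ M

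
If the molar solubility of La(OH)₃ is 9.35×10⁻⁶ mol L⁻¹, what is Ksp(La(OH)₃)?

La(OH)₃(s) ⇌ La³⁺(aq) + 3 OH⁻(aq)
For each mole of La(OH)₃ that dissolves per liter, [La³⁺] = s and [OH⁻] = 3s; let s denote this solubility.
Ksp = [La³⁺][OH⁻]^3 = s · (3s)^3 = 27s^4
Ksp = 27 × (9.35×10⁻⁶)^4 = 2.06×10⁻¹⁹

Ksp = 2.06×10⁻¹⁹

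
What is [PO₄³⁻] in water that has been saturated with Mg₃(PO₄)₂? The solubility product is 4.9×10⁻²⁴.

Mg₃(PO₄)₂(s) ⇌ 3 Mg²⁺(aq) + 2 PO₄³⁻(aq)
With molar solubility s: [Mg²⁺] = 3s, [PO₄³⁻] = 2s.
Ksp = [Mg²⁺]^3[PO₄³⁻]^2 = (3s)^3 · (2s)^2 = 108s^5 = 4.9×10⁻²⁴
s = 8.5×10⁻⁶ M
[PO₄³⁻] = 2s = 1.7×10⁻⁵ M

1.7×10⁻⁵ M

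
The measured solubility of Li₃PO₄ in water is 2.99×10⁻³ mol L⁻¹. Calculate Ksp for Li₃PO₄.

Li₃PO₄(s) ⇌ 3 Li⁺(aq) + PO₄³⁻(aq)
With molar solubility s: [Li⁺] = 3s, [PO₄³⁻] = s.
Ksp = [Li⁺]^3[PO₄³⁻] = (3s)^3 · s = 27s^4
Ksp = 27 × (2.99×10⁻³)^4 = 2.16×10⁻⁹

Ksp = 2.16×10⁻⁹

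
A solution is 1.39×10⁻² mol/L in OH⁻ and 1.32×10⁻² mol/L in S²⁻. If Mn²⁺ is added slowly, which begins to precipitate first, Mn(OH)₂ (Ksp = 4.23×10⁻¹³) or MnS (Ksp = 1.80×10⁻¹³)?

MnS

A salt starts to precipitate once the ion product Q reaches its Ksp.
For Mn(OH)₂: [Mn²⁺] = (Ksp/[OH⁻]^2) = 2.19×10⁻⁹ mol/L
For MnS: [Mn²⁺] = (Ksp/[S²⁻]) = 1.36×10⁻¹¹ mol/L
The smaller threshold [Mn²⁺] is reached first, so MnS precipitates first.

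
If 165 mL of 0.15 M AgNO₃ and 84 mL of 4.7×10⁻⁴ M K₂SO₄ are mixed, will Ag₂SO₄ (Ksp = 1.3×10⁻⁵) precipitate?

After mixing, V = 165 mL + 84 mL = 249 mL.
[Ag⁺] = (0.15)(165)/249 = 9.9×10⁻² M
[SO₄²⁻] = (4.7×10⁻⁴)(84)/249 = 1.6×10⁻⁴ M
Q = [Ag⁺]^2[SO₄²⁻] = 1.6×10⁻⁶
Q = 1.6×10⁻⁶ < Ksp = 1.3×10⁻⁵, so the solution is unsaturated and no precipitate forms.

No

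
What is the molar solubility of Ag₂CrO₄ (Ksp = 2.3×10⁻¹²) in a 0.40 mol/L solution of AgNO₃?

Ag₂CrO₄(s) ⇌ 2 Ag⁺(aq) + CrO₄²⁻(aq)
Ag⁺ is already present at 0.40 mol/L. If s mol/L of Ag₂CrO₄ dissolves, [CrO₄²⁻] = s while [Ag⁺] ≈ 0.40 mol/L.
Ksp = [Ag⁺]^2[CrO₄²⁻] = (0.40)^2s
s = 2.3×10⁻¹² / (0.40)^2 = 1.4×10⁻¹¹
s = 1.4×10⁻¹¹ mol/L

1.4×10⁻¹¹ M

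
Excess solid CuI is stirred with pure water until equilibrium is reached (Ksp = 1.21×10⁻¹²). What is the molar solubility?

1.10×10⁻⁶ M

CuI(s) ⇌ Cu⁺(aq) + I⁻(aq)
Let s be the molar solubility. Then [Cu⁺] = s and [I⁻] = s.
Ksp = [Cu⁺][I⁻] = s · s = s^2
s^2 = 1.21×10⁻¹²
s = 1.10×10⁻⁶ M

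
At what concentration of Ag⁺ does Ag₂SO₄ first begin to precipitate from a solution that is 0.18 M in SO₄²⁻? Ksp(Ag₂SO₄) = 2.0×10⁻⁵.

1.1×10⁻² M

The threshold for precipitation is Q = Ksp.
Ag₂SO₄(s) ⇌ 2 Ag⁺(aq) + SO₄²⁻(aq)
Ksp = [Ag⁺]^2[SO₄²⁻] = [Ag⁺]^2(0.18)
[Ag⁺]^2 = 2.0×10⁻⁵ / (0.18) = 1.1×10⁻⁴
[Ag⁺] = 1.1×10⁻² M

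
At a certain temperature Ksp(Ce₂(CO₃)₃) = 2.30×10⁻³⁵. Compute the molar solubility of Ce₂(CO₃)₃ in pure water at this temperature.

Ce₂(CO₃)₃(s) ⇌ 2 Ce³⁺(aq) + 3 CO₃²⁻(aq)
Call the molar solubility s, so that [Ce³⁺] = 2s and [CO₃²⁻] = 3s.
Ksp = [Ce³⁺]^2[CO₃²⁻]^3 = (2s)^2 · (3s)^3 = 108s^5
108s^5 = 2.30×10⁻³⁵  ⇒  s^5 = 2.13×10⁻³⁷
s = 4.63×10⁻⁸ M

4.63×10⁻⁸ M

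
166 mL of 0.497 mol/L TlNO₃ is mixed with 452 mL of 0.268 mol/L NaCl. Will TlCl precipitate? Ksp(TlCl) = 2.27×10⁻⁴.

Total volume after mixing = 166 + 452 = 618 mL.
[Tl⁺] = (0.497)(166)/618 = 0.133 mol/L
[Cl⁻] = (0.268)(452)/618 = 0.196 mol/L
Q = [Tl⁺][Cl⁻] = 2.62×10⁻²
Q = 2.62×10⁻² > Ksp = 2.27×10⁻⁴, so the solution is supersaturated and TlCl precipitates.

Yes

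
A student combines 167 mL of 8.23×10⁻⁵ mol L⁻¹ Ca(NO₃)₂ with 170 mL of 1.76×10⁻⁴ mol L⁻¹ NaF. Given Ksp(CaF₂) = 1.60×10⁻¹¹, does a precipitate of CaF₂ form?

No

The combined volume is 337 mL.
[Ca²⁺] = (8.23×10⁻⁵)(167)/337 = 4.08×10⁻⁵ mol L⁻¹
[F⁻] = (1.76×10⁻⁴)(170)/337 = 8.88×10⁻⁵ mol L⁻¹
Q = [Ca²⁺][F⁻]^2 = 3.21×10⁻¹³
Since Q (3.21×10⁻¹³) is less than Ksp (1.60×10⁻¹¹), no CaF₂ precipitates.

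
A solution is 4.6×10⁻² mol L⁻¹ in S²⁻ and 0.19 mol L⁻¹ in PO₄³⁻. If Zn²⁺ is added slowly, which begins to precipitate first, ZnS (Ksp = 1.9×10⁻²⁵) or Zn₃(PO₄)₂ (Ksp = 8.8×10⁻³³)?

Precipitation of each salt begins when its ion product equals Ksp.
For ZnS: [Zn²⁺] = (Ksp/[S²⁻]) = 4.1×10⁻²⁴ mol L⁻¹
For Zn₃(PO₄)₂: [Zn²⁺] = (Ksp/[PO₄³⁻]^2)^(1/3) = 6.2×10⁻¹¹ mol L⁻¹
ZnS requires the lower [Zn²⁺], so it precipitates first.

ZnS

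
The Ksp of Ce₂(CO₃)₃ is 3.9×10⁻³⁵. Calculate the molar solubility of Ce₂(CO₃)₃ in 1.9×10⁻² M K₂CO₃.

1.2×10⁻¹⁵ M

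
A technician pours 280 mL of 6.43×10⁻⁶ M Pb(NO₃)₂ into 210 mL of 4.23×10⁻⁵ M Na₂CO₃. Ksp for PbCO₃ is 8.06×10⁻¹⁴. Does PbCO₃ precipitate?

Yes

Total volume after mixing = 280 + 210 = 490 mL.
[Pb²⁺] = (6.43×10⁻⁶)(280)/490 = 3.67×10⁻⁶ M
[CO₃²⁻] = (4.23×10⁻⁵)(210)/490 = 1.81×10⁻⁵ M
Q = [Pb²⁺][CO₃²⁻] = 6.66×10⁻¹¹
Q = 6.66×10⁻¹¹ > Ksp = 8.06×10⁻¹⁴, so the solution is supersaturated and PbCO₃ precipitates.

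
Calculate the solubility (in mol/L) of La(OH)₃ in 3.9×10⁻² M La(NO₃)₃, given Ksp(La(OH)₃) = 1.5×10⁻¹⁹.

La(OH)₃(s) ⇌ La³⁺(aq) + 3 OH⁻(aq)
Let s be the solubility of La(OH)₃ here. The common ion gives [La³⁺] ≈ 3.9×10⁻² M, and [OH⁻] = 3s.
Ksp = [La³⁺][OH⁻]^3 = (3.9×10⁻²)(3s)^3
(3s)^3 = 1.5×10⁻¹⁹ / (3.9×10⁻²) = 3.8×10⁻¹⁸
s = 5.2×10⁻⁷ M

5.2×10⁻⁷ M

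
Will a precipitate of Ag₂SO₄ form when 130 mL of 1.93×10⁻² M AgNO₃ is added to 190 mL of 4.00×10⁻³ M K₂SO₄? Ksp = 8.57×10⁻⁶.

No

After mixing, V = 130 mL + 190 mL = 320 mL.
[Ag⁺] = (1.93×10⁻²)(130)/320 = 7.84×10⁻³ M
[SO₄²⁻] = (4.00×10⁻³)(190)/320 = 2.38×10⁻³ M
Q = [Ag⁺]^2[SO₄²⁻] = 1.46×10⁻⁷
Since Q (1.46×10⁻⁷) is less than Ksp (8.57×10⁻⁶), no Ag₂SO₄ precipitates.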